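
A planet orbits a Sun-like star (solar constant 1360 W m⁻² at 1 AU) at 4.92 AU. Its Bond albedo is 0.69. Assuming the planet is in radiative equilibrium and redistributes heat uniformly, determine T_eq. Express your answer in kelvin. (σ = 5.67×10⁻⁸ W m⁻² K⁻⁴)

T_eq ≈ 93.6 K

Flux at 4.92 AU: S = 1360/4.92² = 56.2 W m⁻².
Energy balance: absorbed = emitted ⇒ πR²·S(1−A) = 4πR²·σT_eq⁴, so T_eq⁴ = S(1−A)/(4σ).
T_eq = [56.2 × 0.31 / (4 × 5.67×10⁻⁸)]^(1/4) = (7.68×10⁷)^(1/4) = 93.6 K.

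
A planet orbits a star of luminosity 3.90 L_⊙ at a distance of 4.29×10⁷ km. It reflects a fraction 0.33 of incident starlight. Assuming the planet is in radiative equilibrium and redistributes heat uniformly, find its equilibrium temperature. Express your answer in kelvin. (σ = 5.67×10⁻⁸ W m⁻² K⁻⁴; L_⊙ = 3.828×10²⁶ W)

d = 4.29×10⁷ km = 4.29×10¹⁰ m.
L = 3.90 × 3.828×10²⁶ = 1.49×10²⁷ W.
Flux: S = L/(4πd²) = 1.49×10²⁷/(4π×(4.29×10¹⁰)²) = 6.46×10⁴ W m⁻².
Energy balance: absorbed = emitted ⇒ πR²·S(1−A) = 4πR²·σT_eq⁴, so T_eq⁴ = S(1−A)/(4σ).
T_eq = [6.46×10⁴ × 0.67 / (4 × 5.67×10⁻⁸)]^(1/4) = (1.91×10¹¹)^(1/4) = 661 K.

T_eq ≈ 661 K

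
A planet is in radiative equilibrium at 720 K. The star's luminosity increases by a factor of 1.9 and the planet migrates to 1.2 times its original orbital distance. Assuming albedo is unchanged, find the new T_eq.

T_eq ∝ L^(1/4) · d^(−1/2).
T′ = 720 × 1.9^(1/4) / 1.2^(1/2) = 772 K.

T_eq ≈ 772 K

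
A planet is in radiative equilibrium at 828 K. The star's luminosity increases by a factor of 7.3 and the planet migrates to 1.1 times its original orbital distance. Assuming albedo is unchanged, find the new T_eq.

T_eq ∝ L^(1/4) · d^(−1/2).
T′ = 828 × 7.3^(1/4) / 1.1^(1/2) = 1300 K.

T_eq ≈ 1300 K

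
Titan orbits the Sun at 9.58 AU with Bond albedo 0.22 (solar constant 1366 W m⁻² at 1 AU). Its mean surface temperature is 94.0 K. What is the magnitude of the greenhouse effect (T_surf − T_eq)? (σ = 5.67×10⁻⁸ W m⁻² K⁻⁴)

S = 1366/9.58² = 14.88 W m⁻².
T_eq = [S(1−A)/(4σ)]^(1/4) = [14.88×0.78/(4×5.67×10⁻⁸)]^(1/4) = 84.6 K.
ΔT = T_surf − T_eq = 94 − 84.6.

ΔT ≈ 9.4 K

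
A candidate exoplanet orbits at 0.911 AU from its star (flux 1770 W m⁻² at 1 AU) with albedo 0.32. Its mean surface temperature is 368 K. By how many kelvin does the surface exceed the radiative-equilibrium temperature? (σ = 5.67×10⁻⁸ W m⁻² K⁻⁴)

ΔT ≈ 85.2 K

S = 1770/0.911² = 2133 W m⁻².
T_eq = [S(1−A)/(4σ)]^(1/4) = [2133×0.68/(4×5.67×10⁻⁸)]^(1/4) = 282.8 K.
ΔT = T_surf − T_eq = 368 − 282.8.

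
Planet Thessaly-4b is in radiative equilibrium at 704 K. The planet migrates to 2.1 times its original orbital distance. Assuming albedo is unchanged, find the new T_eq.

T_eq ≈ 486 K

T_eq ∝ L^(1/4) · d^(−1/2).
T′ = 704 / 2.1^(1/2) = 486 K.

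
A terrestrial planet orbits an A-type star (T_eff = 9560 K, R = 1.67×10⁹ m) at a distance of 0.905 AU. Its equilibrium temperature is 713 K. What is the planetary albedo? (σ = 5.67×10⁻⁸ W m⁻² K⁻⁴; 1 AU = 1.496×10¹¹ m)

A ≈ 0.19

d = 0.905 AU = 1.35×10¹¹ m.
L = 4πR_⋆²σT_⋆⁴ = 4π(1.67×10⁹)² × 5.67×10⁻⁸ × (9560)⁴ = 1.66×10²⁸ W.
S = L/(4πd²) = 7.21×10⁴ W m⁻².
From T_eq⁴ = S(1−A)/(4σ): 1−A = 4σT_eq⁴/S.
1−A = 4 × 5.67×10⁻⁸ × (713)⁴ / 7.21×10⁴ = 0.813.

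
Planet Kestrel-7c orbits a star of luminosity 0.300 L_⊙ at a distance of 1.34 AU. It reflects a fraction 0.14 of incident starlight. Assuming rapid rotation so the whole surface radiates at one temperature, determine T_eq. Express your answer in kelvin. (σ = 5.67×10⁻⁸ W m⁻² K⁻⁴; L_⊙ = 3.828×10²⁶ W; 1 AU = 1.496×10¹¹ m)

T_eq ≈ 171 K

d = 1.34 AU = 2.00×10¹¹ m.
L = 0.300 × 3.828×10²⁶ = 1.15×10²⁶ W.
Flux: S = L/(4πd²) = 1.15×10²⁶/(4π×(2.00×10¹¹)²) = 227 W m⁻².
Energy balance: absorbed = emitted ⇒ πR²·S(1−A) = 4πR²·σT_eq⁴, so T_eq⁴ = S(1−A)/(4σ).
T_eq = [227 × 0.86 / (4 × 5.67×10⁻⁸)]^(1/4) = (8.62×10⁸)^(1/4) = 171 K.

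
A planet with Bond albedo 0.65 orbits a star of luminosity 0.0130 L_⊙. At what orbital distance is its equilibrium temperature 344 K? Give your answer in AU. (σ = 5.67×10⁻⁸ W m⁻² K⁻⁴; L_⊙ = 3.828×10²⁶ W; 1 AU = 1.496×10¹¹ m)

L = 0.0130 × 3.828×10²⁶ = 4.98×10²⁴ W.
From T_eq⁴ = L(1−A)/(16πσd²): d = √[L(1−A)/(16πσT_eq⁴)].
d = √[4.98×10²⁴ × 0.35 / (16π × 5.67×10⁻⁸ × (344)⁴)] = 6.61×10⁹ m = 0.0442 AU.

d ≈ 0.0442 AU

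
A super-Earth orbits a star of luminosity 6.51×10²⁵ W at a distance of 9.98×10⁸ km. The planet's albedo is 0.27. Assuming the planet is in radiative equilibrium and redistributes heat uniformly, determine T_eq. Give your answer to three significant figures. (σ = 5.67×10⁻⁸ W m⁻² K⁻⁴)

T_eq ≈ 64.0 K

d = 9.98×10⁸ km = 9.98×10¹¹ m.
Flux: S = L/(4πd²) = 6.51×10²⁵/(4π×(9.98×10¹¹)²) = 5.20 W m⁻².
Energy balance: absorbed = emitted ⇒ πR²·S(1−A) = 4πR²·σT_eq⁴, so T_eq⁴ = S(1−A)/(4σ).
T_eq = [5.20 × 0.73 / (4 × 5.67×10⁻⁸)]^(1/4) = (1.67×10⁷)^(1/4) = 64.0 K.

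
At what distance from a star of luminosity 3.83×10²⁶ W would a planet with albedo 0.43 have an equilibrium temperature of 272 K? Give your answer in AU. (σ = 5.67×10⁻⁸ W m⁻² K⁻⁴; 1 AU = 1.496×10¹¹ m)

d ≈ 0.791 AU

From T_eq⁴ = L(1−A)/(16πσd²): d = √[L(1−A)/(16πσT_eq⁴)].
d = √[3.83×10²⁶ × 0.57 / (16π × 5.67×10⁻⁸ × (272)⁴)] = 1.18×10¹¹ m = 0.791 AU.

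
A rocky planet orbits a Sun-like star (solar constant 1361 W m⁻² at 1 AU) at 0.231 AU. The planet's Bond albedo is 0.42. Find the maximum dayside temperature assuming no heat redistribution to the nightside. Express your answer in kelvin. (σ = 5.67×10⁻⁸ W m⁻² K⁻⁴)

T_ss ≈ 715 K

Flux at 0.231 AU: S = 1361/0.231² = 2.55×10⁴ W m⁻².
With no redistribution each surface element balances locally: S(1−A) = σT⁴.
T = [2.55×10⁴ × 0.58 / 5.67×10⁻⁸]^(1/4) = (2.61×10¹¹)^(1/4) = 715 K.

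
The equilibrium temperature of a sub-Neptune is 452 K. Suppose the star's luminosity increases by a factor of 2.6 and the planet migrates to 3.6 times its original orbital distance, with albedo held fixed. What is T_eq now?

T_eq ≈ 303 K

T_eq ∝ L^(1/4) · d^(−1/2).
T′ = 452 × 2.6^(1/4) / 3.6^(1/2) = 303 K.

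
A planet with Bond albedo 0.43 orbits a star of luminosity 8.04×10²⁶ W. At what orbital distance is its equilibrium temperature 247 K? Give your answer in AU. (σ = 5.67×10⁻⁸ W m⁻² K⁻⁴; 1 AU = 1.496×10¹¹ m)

d ≈ 1.39 AU

From T_eq⁴ = L(1−A)/(16πσd²): d = √[L(1−A)/(16πσT_eq⁴)].
d = √[8.04×10²⁶ × 0.57 / (16π × 5.67×10⁻⁸ × (247)⁴)] = 2.08×10¹¹ m = 1.39 AU.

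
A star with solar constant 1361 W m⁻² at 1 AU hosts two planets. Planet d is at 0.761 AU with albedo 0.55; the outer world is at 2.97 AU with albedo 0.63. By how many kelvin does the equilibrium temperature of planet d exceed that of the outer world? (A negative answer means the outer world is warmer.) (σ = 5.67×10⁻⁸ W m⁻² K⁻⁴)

T_eq = [S₀(1−A)/(4σd²)]^(1/4), so T ∝ (1−A)^(1/4) / √d.
T₁ = [1361×0.45/(4×5.67×10⁻⁸×0.761²)]^(1/4) = 261.32 K.
T₂ = [1361×0.37/(4×5.67×10⁻⁸×2.97²)]^(1/4) = 125.96 K.

ΔT ≈ 135.4 K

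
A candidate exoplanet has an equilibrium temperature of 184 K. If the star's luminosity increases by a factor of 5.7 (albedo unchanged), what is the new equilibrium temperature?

T_eq ∝ L^(1/4) · d^(−1/2).
T′ = 184 × 5.7^(1/4) = 284 K.

T_eq ≈ 284 K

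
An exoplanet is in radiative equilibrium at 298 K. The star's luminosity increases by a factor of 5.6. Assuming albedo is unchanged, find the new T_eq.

T_eq ≈ 458 K

T_eq ∝ L^(1/4) · d^(−1/2).
T′ = 298 × 5.6^(1/4) = 458 K.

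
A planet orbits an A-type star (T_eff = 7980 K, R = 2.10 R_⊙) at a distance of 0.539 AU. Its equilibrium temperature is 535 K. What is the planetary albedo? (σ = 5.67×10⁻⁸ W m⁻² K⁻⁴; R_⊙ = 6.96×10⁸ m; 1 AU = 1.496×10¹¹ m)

R_⋆ = 2.10 × 6.96×10⁸ = 1.46×10⁹ m.
d = 0.539 AU = 8.06×10¹⁰ m.
L = 4πR_⋆²σT_⋆⁴ = 4π(1.46×10⁹)² × 5.67×10⁻⁸ × (7980)⁴ = 6.17×10²⁷ W.
S = L/(4πd²) = 7.55×10⁴ W m⁻².
From T_eq⁴ = S(1−A)/(4σ): 1−A = 4σT_eq⁴/S.
1−A = 4 × 5.67×10⁻⁸ × (535)⁴ / 7.55×10⁴ = 0.246.

A ≈ 0.75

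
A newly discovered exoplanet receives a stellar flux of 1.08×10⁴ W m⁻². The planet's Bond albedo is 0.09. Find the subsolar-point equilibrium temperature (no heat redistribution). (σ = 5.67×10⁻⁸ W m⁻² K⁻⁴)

At the subsolar point the surface absorbs S(1−A) and emits σT⁴ per unit area — no factor of 4, since only the local patch is in balance.
T = [1.08×10⁴ × 0.91 / 5.67×10⁻⁸]^(1/4) = (1.73×10¹¹)^(1/4) = 645 K.

T_ss ≈ 645 K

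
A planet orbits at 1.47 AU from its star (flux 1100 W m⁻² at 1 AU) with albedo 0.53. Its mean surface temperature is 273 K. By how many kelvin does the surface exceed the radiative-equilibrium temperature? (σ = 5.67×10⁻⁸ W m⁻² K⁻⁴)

S = 1100/1.47² = 509.0 W m⁻².
T_eq = [S(1−A)/(4σ)]^(1/4) = [509.0×0.47/(4×5.67×10⁻⁸)]^(1/4) = 180.2 K.
ΔT = T_surf − T_eq = 273 − 180.2.

ΔT ≈ 92.8 K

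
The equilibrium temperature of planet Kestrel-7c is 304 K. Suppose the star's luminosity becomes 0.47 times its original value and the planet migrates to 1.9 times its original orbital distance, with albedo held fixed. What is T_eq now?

T_eq ≈ 183 K

T_eq ∝ L^(1/4) · d^(−1/2).
T′ = 304 × 0.47^(1/4) / 1.9^(1/2) = 183 K.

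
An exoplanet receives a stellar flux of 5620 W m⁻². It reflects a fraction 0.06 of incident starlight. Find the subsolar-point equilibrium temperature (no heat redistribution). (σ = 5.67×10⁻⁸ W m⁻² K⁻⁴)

At the subsolar point the surface absorbs S(1−A) and emits σT⁴ per unit area — no factor of 4, since only the local patch is in balance.
T = [5620 × 0.94 / 5.67×10⁻⁸]^(1/4) = (9.32×10¹⁰)^(1/4) = 552 K.

T_ss ≈ 552 K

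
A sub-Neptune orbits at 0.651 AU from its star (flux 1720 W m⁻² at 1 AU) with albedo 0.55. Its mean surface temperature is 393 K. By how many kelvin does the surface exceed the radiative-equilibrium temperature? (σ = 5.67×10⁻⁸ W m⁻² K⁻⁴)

ΔT ≈ 93.4 K

S = 1720/0.651² = 4059 W m⁻².
T_eq = [S(1−A)/(4σ)]^(1/4) = [4059×0.45/(4×5.67×10⁻⁸)]^(1/4) = 299.6 K.
ΔT = T_surf − T_eq = 393 − 299.6.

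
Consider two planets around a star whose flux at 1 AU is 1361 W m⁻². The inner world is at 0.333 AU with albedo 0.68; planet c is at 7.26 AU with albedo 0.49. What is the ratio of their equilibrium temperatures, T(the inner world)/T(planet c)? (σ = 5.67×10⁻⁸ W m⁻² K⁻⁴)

T₁/T₂ ≈ 4.156

T_eq = [S₀(1−A)/(4σd²)]^(1/4), so T ∝ (1−A)^(1/4) / √d.
T₁ = [1361×0.32/(4×5.67×10⁻⁸×0.333²)]^(1/4) = 362.76 K.
T₂ = [1361×0.51/(4×5.67×10⁻⁸×7.26²)]^(1/4) = 87.29 K.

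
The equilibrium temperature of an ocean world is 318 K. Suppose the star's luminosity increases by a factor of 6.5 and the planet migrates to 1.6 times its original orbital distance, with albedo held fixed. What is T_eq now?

T_eq ∝ L^(1/4) · d^(−1/2).
T′ = 318 × 6.5^(1/4) / 1.6^(1/2) = 401 K.

T_eq ≈ 401 K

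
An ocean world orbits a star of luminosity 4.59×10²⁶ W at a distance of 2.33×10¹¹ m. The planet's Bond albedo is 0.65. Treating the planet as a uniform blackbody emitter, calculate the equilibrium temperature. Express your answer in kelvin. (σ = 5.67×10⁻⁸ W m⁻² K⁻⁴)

T_eq ≈ 180 K

Flux: S = L/(4πd²) = 4.59×10²⁶/(4π×(2.33×10¹¹)²) = 673 W m⁻².
Energy balance: absorbed = emitted ⇒ πR²·S(1−A) = 4πR²·σT_eq⁴, so T_eq⁴ = S(1−A)/(4σ).
T_eq = [673 × 0.35 / (4 × 5.67×10⁻⁸)]^(1/4) = (1.04×10⁹)^(1/4) = 180 K.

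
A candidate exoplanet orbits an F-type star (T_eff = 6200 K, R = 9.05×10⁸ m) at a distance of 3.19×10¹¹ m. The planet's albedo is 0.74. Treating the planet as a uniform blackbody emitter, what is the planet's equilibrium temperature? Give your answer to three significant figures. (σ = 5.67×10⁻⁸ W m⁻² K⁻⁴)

L = 4πR_⋆²σT_⋆⁴ = 4π(9.05×10⁸)² × 5.67×10⁻⁸ × (6200)⁴ = 8.62×10²⁶ W.
S = L/(4πd²) = 674 W m⁻².
Energy balance: absorbed = emitted ⇒ πR²·S(1−A) = 4πR²·σT_eq⁴, so T_eq⁴ = S(1−A)/(4σ).
T_eq = [674 × 0.26 / (4 × 5.67×10⁻⁸)]^(1/4) = (7.73×10⁸)^(1/4) = 167 K.

T_eq ≈ 167 K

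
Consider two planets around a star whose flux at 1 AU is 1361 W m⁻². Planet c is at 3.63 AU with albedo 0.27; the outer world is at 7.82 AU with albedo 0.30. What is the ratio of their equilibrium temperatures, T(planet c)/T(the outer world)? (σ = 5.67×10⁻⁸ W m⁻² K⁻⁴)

T₁/T₂ ≈ 1.483

T_eq = [S₀(1−A)/(4σd²)]^(1/4), so T ∝ (1−A)^(1/4) / √d.
T₁ = [1361×0.73/(4×5.67×10⁻⁸×3.63²)]^(1/4) = 135.03 K.
T₂ = [1361×0.70/(4×5.67×10⁻⁸×7.82²)]^(1/4) = 91.04 K.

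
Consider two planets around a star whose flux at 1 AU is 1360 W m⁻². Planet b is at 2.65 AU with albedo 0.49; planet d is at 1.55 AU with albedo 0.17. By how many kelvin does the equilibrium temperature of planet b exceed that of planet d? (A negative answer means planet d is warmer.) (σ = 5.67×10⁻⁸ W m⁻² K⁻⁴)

T_eq = [S₀(1−A)/(4σd²)]^(1/4), so T ∝ (1−A)^(1/4) / √d.
T₁ = [1360×0.51/(4×5.67×10⁻⁸×2.65²)]^(1/4) = 144.46 K.
T₂ = [1360×0.83/(4×5.67×10⁻⁸×1.55²)]^(1/4) = 213.34 K.

ΔT ≈ -68.9 K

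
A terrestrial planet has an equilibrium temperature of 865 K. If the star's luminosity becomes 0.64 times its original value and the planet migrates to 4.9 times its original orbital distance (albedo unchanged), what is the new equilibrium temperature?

T_eq ∝ L^(1/4) · d^(−1/2).
T′ = 865 × 0.64^(1/4) / 4.9^(1/2) = 350 K.

T_eq ≈ 350 K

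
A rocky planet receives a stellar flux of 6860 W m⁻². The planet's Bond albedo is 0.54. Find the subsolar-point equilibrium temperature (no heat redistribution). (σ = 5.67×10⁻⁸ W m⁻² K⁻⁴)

At the subsolar point the surface absorbs S(1−A) and emits σT⁴ per unit area — no factor of 4, since only the local patch is in balance.
T = [6860 × 0.46 / 5.67×10⁻⁸]^(1/4) = (5.57×10¹⁰)^(1/4) = 486 K.

T_ss ≈ 486 K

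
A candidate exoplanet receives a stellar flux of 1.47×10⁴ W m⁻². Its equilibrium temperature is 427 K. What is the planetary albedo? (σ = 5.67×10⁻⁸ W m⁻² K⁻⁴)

A ≈ 0.49

From T_eq⁴ = S(1−A)/(4σ): 1−A = 4σT_eq⁴/S.
1−A = 4 × 5.67×10⁻⁸ × (427)⁴ / 1.47×10⁴ = 0.513.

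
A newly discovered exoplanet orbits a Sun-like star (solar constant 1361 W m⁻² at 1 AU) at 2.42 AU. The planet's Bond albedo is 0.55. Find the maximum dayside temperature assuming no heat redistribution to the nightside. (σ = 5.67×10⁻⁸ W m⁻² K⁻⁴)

T_ss ≈ 207 K

Flux at 2.42 AU: S = 1361/2.42² = 232 W m⁻².
With no redistribution each surface element balances locally: S(1−A) = σT⁴.
T = [232 × 0.45 / 5.67×10⁻⁸]^(1/4) = (1.84×10⁹)^(1/4) = 207 K.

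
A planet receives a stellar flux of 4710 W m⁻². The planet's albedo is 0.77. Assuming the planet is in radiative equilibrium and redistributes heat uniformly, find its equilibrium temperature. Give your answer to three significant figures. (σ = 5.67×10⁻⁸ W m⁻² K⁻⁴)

T_eq ≈ 263 K

Energy balance: absorbed = emitted ⇒ πR²·S(1−A) = 4πR²·σT_eq⁴, so T_eq⁴ = S(1−A)/(4σ).
T_eq = [4710 × 0.23 / (4 × 5.67×10⁻⁸)]^(1/4) = (4.78×10⁹)^(1/4) = 263 K.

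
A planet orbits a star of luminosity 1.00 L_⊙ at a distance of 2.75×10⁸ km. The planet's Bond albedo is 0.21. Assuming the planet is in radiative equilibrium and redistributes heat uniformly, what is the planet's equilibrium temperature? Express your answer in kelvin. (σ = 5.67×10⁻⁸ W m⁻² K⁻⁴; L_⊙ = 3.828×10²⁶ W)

d = 2.75×10⁸ km = 2.75×10¹¹ m.
L = 1.00 × 3.828×10²⁶ = 3.83×10²⁶ W.
Flux: S = L/(4πd²) = 3.83×10²⁶/(4π×(2.75×10¹¹)²) = 403 W m⁻².
Energy balance: absorbed = emitted ⇒ πR²·S(1−A) = 4πR²·σT_eq⁴, so T_eq⁴ = S(1−A)/(4σ).
T_eq = [403 × 0.79 / (4 × 5.67×10⁻⁸)]^(1/4) = (1.40×10⁹)^(1/4) = 194 K.

T_eq ≈ 194 K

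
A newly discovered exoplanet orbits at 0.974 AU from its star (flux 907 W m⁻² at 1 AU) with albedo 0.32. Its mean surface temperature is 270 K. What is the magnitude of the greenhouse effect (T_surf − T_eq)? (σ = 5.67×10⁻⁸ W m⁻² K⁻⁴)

S = 907/0.974² = 956.1 W m⁻².
T_eq = [S(1−A)/(4σ)]^(1/4) = [956.1×0.68/(4×5.67×10⁻⁸)]^(1/4) = 231.4 K.
ΔT = T_surf − T_eq = 270 − 231.4.

ΔT ≈ 38.6 K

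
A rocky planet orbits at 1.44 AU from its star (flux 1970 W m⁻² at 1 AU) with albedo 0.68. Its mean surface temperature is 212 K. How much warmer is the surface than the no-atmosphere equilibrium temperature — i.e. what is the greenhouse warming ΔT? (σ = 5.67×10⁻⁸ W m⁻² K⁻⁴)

S = 1970/1.44² = 950.0 W m⁻².
T_eq = [S(1−A)/(4σ)]^(1/4) = [950.0×0.32/(4×5.67×10⁻⁸)]^(1/4) = 191.3 K.
ΔT = T_surf − T_eq = 212 − 191.3.

ΔT ≈ 20.7 K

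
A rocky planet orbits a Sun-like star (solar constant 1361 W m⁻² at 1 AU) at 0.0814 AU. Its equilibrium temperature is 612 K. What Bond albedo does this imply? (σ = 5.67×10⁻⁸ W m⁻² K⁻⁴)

Flux at 0.0814 AU: S = 1361/0.0814² = 2.05×10⁵ W m⁻².
From T_eq⁴ = S(1−A)/(4σ): 1−A = 4σT_eq⁴/S.
1−A = 4 × 5.67×10⁻⁸ × (612)⁴ / 2.05×10⁵ = 0.155.

A ≈ 0.85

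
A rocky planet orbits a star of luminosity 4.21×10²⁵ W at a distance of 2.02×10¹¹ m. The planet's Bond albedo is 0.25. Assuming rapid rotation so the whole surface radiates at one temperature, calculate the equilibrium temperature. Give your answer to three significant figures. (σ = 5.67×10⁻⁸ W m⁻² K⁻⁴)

Flux: S = L/(4πd²) = 4.21×10²⁵/(4π×(2.02×10¹¹)²) = 82.1 W m⁻².
Energy balance: absorbed = emitted ⇒ πR²·S(1−A) = 4πR²·σT_eq⁴, so T_eq⁴ = S(1−A)/(4σ).
T_eq = [82.1 × 0.75 / (4 × 5.67×10⁻⁸)]^(1/4) = (2.72×10⁸)^(1/4) = 128 K.

T_eq ≈ 128 K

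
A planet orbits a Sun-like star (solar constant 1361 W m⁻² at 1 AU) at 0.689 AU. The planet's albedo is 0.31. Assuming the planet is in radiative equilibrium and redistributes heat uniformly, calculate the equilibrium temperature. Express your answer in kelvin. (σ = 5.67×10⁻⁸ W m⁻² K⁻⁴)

Flux at 0.689 AU: S = 1361/0.689² = 2870 W m⁻².
Energy balance: absorbed = emitted ⇒ πR²·S(1−A) = 4πR²·σT_eq⁴, so T_eq⁴ = S(1−A)/(4σ).
T_eq = [2870 × 0.69 / (4 × 5.67×10⁻⁸)]^(1/4) = (8.72×10⁹)^(1/4) = 306 K.

T_eq ≈ 306 K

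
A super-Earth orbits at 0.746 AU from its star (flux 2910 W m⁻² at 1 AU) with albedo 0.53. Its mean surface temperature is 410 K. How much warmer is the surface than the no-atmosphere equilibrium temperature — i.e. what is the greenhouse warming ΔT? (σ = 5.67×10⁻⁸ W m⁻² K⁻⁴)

ΔT ≈ 87.4 K

S = 2910/0.746² = 5229 W m⁻².
T_eq = [S(1−A)/(4σ)]^(1/4) = [5229×0.47/(4×5.67×10⁻⁸)]^(1/4) = 322.6 K.
ΔT = T_surf − T_eq = 410 − 322.6.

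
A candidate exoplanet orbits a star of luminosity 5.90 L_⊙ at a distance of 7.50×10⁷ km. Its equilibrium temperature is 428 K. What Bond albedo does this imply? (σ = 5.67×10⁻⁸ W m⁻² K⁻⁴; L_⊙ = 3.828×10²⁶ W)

A ≈ 0.76

d = 7.50×10⁷ km = 7.50×10¹⁰ m.
L = 5.90 × 3.828×10²⁶ = 2.26×10²⁷ W.
Flux: S = L/(4πd²) = 2.26×10²⁷/(4π×(7.50×10¹⁰)²) = 3.20×10⁴ W m⁻².
From T_eq⁴ = S(1−A)/(4σ): 1−A = 4σT_eq⁴/S.
1−A = 4 × 5.67×10⁻⁸ × (428)⁴ / 3.20×10⁴ = 0.238.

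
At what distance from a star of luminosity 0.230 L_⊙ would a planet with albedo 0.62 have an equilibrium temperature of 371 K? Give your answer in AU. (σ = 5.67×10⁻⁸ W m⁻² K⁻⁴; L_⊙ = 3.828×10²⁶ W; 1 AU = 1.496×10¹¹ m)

d ≈ 0.166 AU

L = 0.230 × 3.828×10²⁶ = 8.80×10²⁵ W.
From T_eq⁴ = L(1−A)/(16πσd²): d = √[L(1−A)/(16πσT_eq⁴)].
d = √[8.80×10²⁵ × 0.38 / (16π × 5.67×10⁻⁸ × (371)⁴)] = 2.49×10¹⁰ m = 0.166 AU.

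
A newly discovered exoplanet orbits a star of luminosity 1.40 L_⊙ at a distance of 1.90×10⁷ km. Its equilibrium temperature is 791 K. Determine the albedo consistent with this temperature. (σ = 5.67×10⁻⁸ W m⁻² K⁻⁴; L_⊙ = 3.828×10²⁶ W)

d = 1.90×10⁷ km = 1.90×10¹⁰ m.
L = 1.40 × 3.828×10²⁶ = 5.36×10²⁶ W.
Flux: S = L/(4πd²) = 5.36×10²⁶/(4π×(1.90×10¹⁰)²) = 1.18×10⁵ W m⁻².
From T_eq⁴ = S(1−A)/(4σ): 1−A = 4σT_eq⁴/S.
1−A = 4 × 5.67×10⁻⁸ × (791)⁴ / 1.18×10⁵ = 0.752.

A ≈ 0.25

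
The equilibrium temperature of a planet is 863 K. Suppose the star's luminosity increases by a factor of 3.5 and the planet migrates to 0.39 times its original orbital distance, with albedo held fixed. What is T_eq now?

T_eq ∝ L^(1/4) · d^(−1/2).
T′ = 863 × 3.5^(1/4) / 0.39^(1/2) = 1890 K.

T_eq ≈ 1890 K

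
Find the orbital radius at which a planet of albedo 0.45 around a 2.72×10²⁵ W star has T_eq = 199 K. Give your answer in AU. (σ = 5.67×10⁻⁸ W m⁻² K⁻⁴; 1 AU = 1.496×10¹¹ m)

From T_eq⁴ = L(1−A)/(16πσd²): d = √[L(1−A)/(16πσT_eq⁴)].
d = √[2.72×10²⁵ × 0.55 / (16π × 5.67×10⁻⁸ × (199)⁴)] = 5.79×10¹⁰ m = 0.387 AU.

d ≈ 0.387 AU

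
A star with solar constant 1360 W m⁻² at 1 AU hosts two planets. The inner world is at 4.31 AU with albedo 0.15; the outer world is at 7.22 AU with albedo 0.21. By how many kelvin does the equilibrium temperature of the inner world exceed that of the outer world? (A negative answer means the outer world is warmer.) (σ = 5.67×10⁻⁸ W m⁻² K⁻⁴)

T_eq = [S₀(1−A)/(4σd²)]^(1/4), so T ∝ (1−A)^(1/4) / √d.
T₁ = [1360×0.85/(4×5.67×10⁻⁸×4.31²)]^(1/4) = 128.70 K.
T₂ = [1360×0.79/(4×5.67×10⁻⁸×7.22²)]^(1/4) = 97.64 K.

ΔT ≈ 31.1 K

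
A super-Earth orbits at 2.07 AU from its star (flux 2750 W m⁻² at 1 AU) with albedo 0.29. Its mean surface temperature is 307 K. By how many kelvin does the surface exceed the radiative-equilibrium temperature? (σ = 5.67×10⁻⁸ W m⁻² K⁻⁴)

S = 2750/2.07² = 641.8 W m⁻².
T_eq = [S(1−A)/(4σ)]^(1/4) = [641.8×0.71/(4×5.67×10⁻⁸)]^(1/4) = 211.7 K.
ΔT = T_surf − T_eq = 307 − 211.7.

ΔT ≈ 95.3 K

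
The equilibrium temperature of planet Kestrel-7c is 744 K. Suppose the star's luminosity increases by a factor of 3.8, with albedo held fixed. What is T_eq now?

T_eq ≈ 1040 K

T_eq ∝ L^(1/4) · d^(−1/2).
T′ = 744 × 3.8^(1/4) = 1040 K.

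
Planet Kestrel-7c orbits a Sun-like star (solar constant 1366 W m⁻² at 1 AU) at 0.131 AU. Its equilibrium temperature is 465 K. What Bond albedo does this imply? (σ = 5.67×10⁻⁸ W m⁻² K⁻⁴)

Flux at 0.131 AU: S = 1366/0.131² = 7.96×10⁴ W m⁻².
From T_eq⁴ = S(1−A)/(4σ): 1−A = 4σT_eq⁴/S.
1−A = 4 × 5.67×10⁻⁸ × (465)⁴ / 7.96×10⁴ = 0.133.

A ≈ 0.87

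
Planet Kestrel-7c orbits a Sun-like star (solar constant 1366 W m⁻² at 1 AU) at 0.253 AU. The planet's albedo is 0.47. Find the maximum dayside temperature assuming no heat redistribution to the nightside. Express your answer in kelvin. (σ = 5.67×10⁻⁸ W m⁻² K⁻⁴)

T_ss ≈ 668 K

Flux at 0.253 AU: S = 1366/0.253² = 2.13×10⁴ W m⁻².
With no redistribution each surface element balances locally: S(1−A) = σT⁴.
T = [2.13×10⁴ × 0.53 / 5.67×10⁻⁸]^(1/4) = (1.99×10¹¹)^(1/4) = 668 K.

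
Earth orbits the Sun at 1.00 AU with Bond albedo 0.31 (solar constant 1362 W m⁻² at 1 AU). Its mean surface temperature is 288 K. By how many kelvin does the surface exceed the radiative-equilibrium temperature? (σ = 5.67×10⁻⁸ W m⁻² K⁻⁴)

S = 1362/1.00² = 1362 W m⁻².
T_eq = [S(1−A)/(4σ)]^(1/4) = [1362×0.69/(4×5.67×10⁻⁸)]^(1/4) = 253.7 K.
ΔT = T_surf − T_eq = 288 − 253.7.

ΔT ≈ 34.3 K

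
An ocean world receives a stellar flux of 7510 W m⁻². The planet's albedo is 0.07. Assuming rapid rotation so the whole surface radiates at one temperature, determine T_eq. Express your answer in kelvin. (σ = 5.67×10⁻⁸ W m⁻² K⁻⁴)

Energy balance: absorbed = emitted ⇒ πR²·S(1−A) = 4πR²·σT_eq⁴, so T_eq⁴ = S(1−A)/(4σ).
T_eq = [7510 × 0.93 / (4 × 5.67×10⁻⁸)]^(1/4) = (3.08×10¹⁰)^(1/4) = 419 K.

T_eq ≈ 419 K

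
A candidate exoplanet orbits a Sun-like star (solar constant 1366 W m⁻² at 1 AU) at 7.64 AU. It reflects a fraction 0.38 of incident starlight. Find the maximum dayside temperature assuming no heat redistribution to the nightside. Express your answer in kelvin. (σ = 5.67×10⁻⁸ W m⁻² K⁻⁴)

Flux at 7.64 AU: S = 1366/7.64² = 23.4 W m⁻².
With no redistribution each surface element balances locally: S(1−A) = σT⁴.
T = [23.4 × 0.62 / 5.67×10⁻⁸]^(1/4) = (2.56×10⁸)^(1/4) = 126 K.

T_ss ≈ 126 K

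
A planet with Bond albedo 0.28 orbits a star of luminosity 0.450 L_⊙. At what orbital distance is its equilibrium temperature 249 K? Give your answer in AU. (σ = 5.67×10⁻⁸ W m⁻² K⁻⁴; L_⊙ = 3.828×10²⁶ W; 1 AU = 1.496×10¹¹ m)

L = 0.450 × 3.828×10²⁶ = 1.72×10²⁶ W.
From T_eq⁴ = L(1−A)/(16πσd²): d = √[L(1−A)/(16πσT_eq⁴)].
d = √[1.72×10²⁶ × 0.72 / (16π × 5.67×10⁻⁸ × (249)⁴)] = 1.06×10¹¹ m = 0.711 AU.

d ≈ 0.711 AU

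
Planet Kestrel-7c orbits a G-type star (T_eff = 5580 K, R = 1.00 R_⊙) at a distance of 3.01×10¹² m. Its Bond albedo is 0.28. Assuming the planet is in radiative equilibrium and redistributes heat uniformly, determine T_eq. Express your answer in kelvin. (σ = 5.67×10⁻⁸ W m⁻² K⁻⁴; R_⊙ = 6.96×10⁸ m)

R_⋆ = 1.00 × 6.96×10⁸ = 6.96×10⁸ m.
L = 4πR_⋆²σT_⋆⁴ = 4π(6.96×10⁸)² × 5.67×10⁻⁸ × (5580)⁴ = 3.35×10²⁶ W.
S = L/(4πd²) = 2.94 W m⁻².
Energy balance: absorbed = emitted ⇒ πR²·S(1−A) = 4πR²·σT_eq⁴, so T_eq⁴ = S(1−A)/(4σ).
T_eq = [2.94 × 0.72 / (4 × 5.67×10⁻⁸)]^(1/4) = (9.33×10⁶)^(1/4) = 55.3 K.

T_eq ≈ 55.3 K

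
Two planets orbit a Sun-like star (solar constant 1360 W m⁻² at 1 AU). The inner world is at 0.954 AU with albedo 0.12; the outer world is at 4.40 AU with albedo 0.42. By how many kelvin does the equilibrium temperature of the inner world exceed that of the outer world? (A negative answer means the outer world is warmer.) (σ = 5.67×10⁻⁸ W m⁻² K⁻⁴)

ΔT ≈ 160.2 K

T_eq = [S₀(1−A)/(4σd²)]^(1/4), so T ∝ (1−A)^(1/4) / √d.
T₁ = [1360×0.88/(4×5.67×10⁻⁸×0.954²)]^(1/4) = 275.94 K.
T₂ = [1360×0.58/(4×5.67×10⁻⁸×4.40²)]^(1/4) = 115.77 K.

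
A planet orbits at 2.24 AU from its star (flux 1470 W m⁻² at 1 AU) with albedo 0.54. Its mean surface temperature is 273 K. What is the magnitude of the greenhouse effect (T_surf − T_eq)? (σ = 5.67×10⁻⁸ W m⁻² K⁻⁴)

ΔT ≈ 116.9 K

S = 1470/2.24² = 293.0 W m⁻².
T_eq = [S(1−A)/(4σ)]^(1/4) = [293.0×0.46/(4×5.67×10⁻⁸)]^(1/4) = 156.1 K.
ΔT = T_surf − T_eq = 273 − 156.1.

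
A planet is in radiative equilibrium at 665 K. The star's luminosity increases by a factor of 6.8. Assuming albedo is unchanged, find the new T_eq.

T_eq ∝ L^(1/4) · d^(−1/2).
T′ = 665 × 6.8^(1/4) = 1070 K.

T_eq ≈ 1070 K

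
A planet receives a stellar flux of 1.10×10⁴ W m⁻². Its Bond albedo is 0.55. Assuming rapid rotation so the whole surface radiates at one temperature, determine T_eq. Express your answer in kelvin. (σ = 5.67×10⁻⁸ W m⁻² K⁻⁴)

Energy balance: absorbed = emitted ⇒ πR²·S(1−A) = 4πR²·σT_eq⁴, so T_eq⁴ = S(1−A)/(4σ).
T_eq = [1.10×10⁴ × 0.45 / (4 × 5.67×10⁻⁸)]^(1/4) = (2.18×10¹⁰)^(1/4) = 384 K.

T_eq ≈ 384 K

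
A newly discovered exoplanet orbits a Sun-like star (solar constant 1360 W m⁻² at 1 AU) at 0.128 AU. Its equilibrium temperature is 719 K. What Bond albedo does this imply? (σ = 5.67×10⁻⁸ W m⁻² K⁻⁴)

Flux at 0.128 AU: S = 1360/0.128² = 8.30×10⁴ W m⁻².
From T_eq⁴ = S(1−A)/(4σ): 1−A = 4σT_eq⁴/S.
1−A = 4 × 5.67×10⁻⁸ × (719)⁴ / 8.30×10⁴ = 0.730.

A ≈ 0.27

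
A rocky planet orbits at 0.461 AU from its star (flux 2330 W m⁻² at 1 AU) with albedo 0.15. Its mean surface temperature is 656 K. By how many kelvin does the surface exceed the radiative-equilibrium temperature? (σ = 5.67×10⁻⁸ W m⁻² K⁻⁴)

S = 2330/0.461² = 1.096×10⁴ W m⁻².
T_eq = [S(1−A)/(4σ)]^(1/4) = [1.096×10⁴×0.85/(4×5.67×10⁻⁸)]^(1/4) = 450.2 K.
ΔT = T_surf − T_eq = 656 − 450.2.

ΔT ≈ 205.8 K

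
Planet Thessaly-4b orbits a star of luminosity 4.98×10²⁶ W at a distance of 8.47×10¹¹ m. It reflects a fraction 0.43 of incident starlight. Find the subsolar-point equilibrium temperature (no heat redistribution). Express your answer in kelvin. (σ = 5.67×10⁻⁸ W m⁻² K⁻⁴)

Flux: S = L/(4πd²) = 4.98×10²⁶/(4π×(8.47×10¹¹)²) = 55.2 W m⁻².
At the subsolar point the surface absorbs S(1−A) and emits σT⁴ per unit area — no factor of 4, since only the local patch is in balance.
T = [55.2 × 0.57 / 5.67×10⁻⁸]^(1/4) = (5.55×10⁸)^(1/4) = 154 K.

T_ss ≈ 154 K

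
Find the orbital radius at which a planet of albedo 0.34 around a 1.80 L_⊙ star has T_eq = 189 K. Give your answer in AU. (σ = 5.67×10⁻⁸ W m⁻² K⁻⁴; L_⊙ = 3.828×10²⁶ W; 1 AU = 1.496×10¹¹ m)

d ≈ 2.36 AU

L = 1.80 × 3.828×10²⁶ = 6.89×10²⁶ W.
From T_eq⁴ = L(1−A)/(16πσd²): d = √[L(1−A)/(16πσT_eq⁴)].
d = √[6.89×10²⁶ × 0.66 / (16π × 5.67×10⁻⁸ × (189)⁴)] = 3.54×10¹¹ m = 2.36 AU.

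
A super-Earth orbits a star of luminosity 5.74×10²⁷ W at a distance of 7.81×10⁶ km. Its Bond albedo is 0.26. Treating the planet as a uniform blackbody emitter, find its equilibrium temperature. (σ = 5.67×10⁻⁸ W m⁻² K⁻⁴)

d = 7.81×10⁶ km = 7.81×10⁹ m.
Flux: S = L/(4πd²) = 5.74×10²⁷/(4π×(7.81×10⁹)²) = 7.49×10⁶ W m⁻².
Energy balance: absorbed = emitted ⇒ πR²·S(1−A) = 4πR²·σT_eq⁴, so T_eq⁴ = S(1−A)/(4σ).
T_eq = [7.49×10⁶ × 0.74 / (4 × 5.67×10⁻⁸)]^(1/4) = (2.44×10¹³)^(1/4) = 2220 K.

T_eq ≈ 2220 K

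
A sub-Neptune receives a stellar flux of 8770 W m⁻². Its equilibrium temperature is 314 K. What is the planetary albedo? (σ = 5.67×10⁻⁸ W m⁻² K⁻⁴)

A ≈ 0.75

From T_eq⁴ = S(1−A)/(4σ): 1−A = 4σT_eq⁴/S.
1−A = 4 × 5.67×10⁻⁸ × (314)⁴ / 8770 = 0.251.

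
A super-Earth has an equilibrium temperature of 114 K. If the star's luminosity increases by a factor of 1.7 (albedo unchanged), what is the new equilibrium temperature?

T_eq ∝ L^(1/4) · d^(−1/2).
T′ = 114 × 1.7^(1/4) = 130 K.

T_eq ≈ 130 K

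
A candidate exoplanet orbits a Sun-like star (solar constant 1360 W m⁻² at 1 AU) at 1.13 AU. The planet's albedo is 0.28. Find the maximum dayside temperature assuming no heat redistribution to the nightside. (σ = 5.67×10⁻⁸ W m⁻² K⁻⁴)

T_ss ≈ 341 K

Flux at 1.13 AU: S = 1360/1.13² = 1070 W m⁻².
With no redistribution each surface element balances locally: S(1−A) = σT⁴.
T = [1070 × 0.72 / 5.67×10⁻⁸]^(1/4) = (1.35×10¹⁰)^(1/4) = 341 K.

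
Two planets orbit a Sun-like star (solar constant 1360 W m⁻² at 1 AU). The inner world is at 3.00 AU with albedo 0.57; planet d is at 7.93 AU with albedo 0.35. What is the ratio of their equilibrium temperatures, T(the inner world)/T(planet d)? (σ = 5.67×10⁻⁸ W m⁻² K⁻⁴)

T₁/T₂ ≈ 1.466

T_eq = [S₀(1−A)/(4σd²)]^(1/4), so T ∝ (1−A)^(1/4) / √d.
T₁ = [1360×0.43/(4×5.67×10⁻⁸×3.00²)]^(1/4) = 130.10 K.
T₂ = [1360×0.65/(4×5.67×10⁻⁸×7.93²)]^(1/4) = 88.73 K.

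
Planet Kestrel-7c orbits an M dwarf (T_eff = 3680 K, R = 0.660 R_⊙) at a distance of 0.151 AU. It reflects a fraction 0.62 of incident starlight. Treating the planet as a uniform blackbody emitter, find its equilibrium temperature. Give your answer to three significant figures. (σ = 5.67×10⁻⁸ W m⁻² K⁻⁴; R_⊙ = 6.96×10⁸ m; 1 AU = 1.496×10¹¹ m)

R_⋆ = 0.660 × 6.96×10⁸ = 4.59×10⁸ m.
d = 0.151 AU = 2.26×10¹⁰ m.
L = 4πR_⋆²σT_⋆⁴ = 4π(4.59×10⁸)² × 5.67×10⁻⁸ × (3680)⁴ = 2.76×10²⁵ W.
S = L/(4πd²) = 4300 W m⁻².
Energy balance: absorbed = emitted ⇒ πR²·S(1−A) = 4πR²·σT_eq⁴, so T_eq⁴ = S(1−A)/(4σ).
T_eq = [4300 × 0.38 / (4 × 5.67×10⁻⁸)]^(1/4) = (7.20×10⁹)^(1/4) = 291 K.

T_eq ≈ 291 K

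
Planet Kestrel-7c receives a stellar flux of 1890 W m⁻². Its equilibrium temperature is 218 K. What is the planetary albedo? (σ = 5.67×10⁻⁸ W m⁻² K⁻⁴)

From T_eq⁴ = S(1−A)/(4σ): 1−A = 4σT_eq⁴/S.
1−A = 4 × 5.67×10⁻⁸ × (218)⁴ / 1890 = 0.271.

A ≈ 0.73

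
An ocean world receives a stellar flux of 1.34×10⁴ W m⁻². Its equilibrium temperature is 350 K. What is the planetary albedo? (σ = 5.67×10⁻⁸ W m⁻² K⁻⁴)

From T_eq⁴ = S(1−A)/(4σ): 1−A = 4σT_eq⁴/S.
1−A = 4 × 5.67×10⁻⁸ × (350)⁴ / 1.34×10⁴ = 0.254.

A ≈ 0.75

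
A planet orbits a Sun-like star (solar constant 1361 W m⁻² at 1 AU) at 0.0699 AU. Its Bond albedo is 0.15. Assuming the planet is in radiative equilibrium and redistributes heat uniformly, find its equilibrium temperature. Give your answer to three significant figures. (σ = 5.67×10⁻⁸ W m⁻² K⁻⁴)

Flux at 0.0699 AU: S = 1361/0.0699² = 2.79×10⁵ W m⁻².
Energy balance: absorbed = emitted ⇒ πR²·S(1−A) = 4πR²·σT_eq⁴, so T_eq⁴ = S(1−A)/(4σ).
T_eq = [2.79×10⁵ × 0.85 / (4 × 5.67×10⁻⁸)]^(1/4) = (1.04×10¹²)^(1/4) = 1010 K.

T_eq ≈ 1010 K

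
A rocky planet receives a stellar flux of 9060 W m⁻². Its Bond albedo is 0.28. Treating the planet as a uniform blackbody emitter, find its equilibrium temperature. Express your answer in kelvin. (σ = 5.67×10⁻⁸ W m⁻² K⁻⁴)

Energy balance: absorbed = emitted ⇒ πR²·S(1−A) = 4πR²·σT_eq⁴, so T_eq⁴ = S(1−A)/(4σ).
T_eq = [9060 × 0.72 / (4 × 5.67×10⁻⁸)]^(1/4) = (2.88×10¹⁰)^(1/4) = 412 K.

T_eq ≈ 412 K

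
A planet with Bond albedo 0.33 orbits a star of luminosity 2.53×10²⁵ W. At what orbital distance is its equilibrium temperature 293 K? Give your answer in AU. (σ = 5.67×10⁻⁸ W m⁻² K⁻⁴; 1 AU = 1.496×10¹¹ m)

From T_eq⁴ = L(1−A)/(16πσd²): d = √[L(1−A)/(16πσT_eq⁴)].
d = √[2.53×10²⁵ × 0.67 / (16π × 5.67×10⁻⁸ × (293)⁴)] = 2.84×10¹⁰ m = 0.190 AU.

d ≈ 0.190 AU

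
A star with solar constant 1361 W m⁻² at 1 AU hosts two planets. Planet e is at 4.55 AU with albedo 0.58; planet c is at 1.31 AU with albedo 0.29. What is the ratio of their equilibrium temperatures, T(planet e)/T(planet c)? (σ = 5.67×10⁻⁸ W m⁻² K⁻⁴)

T_eq = [S₀(1−A)/(4σd²)]^(1/4), so T ∝ (1−A)^(1/4) / √d.
T₁ = [1361×0.42/(4×5.67×10⁻⁸×4.55²)]^(1/4) = 105.04 K.
T₂ = [1361×0.71/(4×5.67×10⁻⁸×1.31²)]^(1/4) = 223.22 K.

T₁/T₂ ≈ 0.471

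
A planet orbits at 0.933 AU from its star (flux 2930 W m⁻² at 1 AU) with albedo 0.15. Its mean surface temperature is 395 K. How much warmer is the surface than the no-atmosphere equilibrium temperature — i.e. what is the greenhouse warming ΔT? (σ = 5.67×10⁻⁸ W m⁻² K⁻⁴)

S = 2930/0.933² = 3366 W m⁻².
T_eq = [S(1−A)/(4σ)]^(1/4) = [3366×0.85/(4×5.67×10⁻⁸)]^(1/4) = 335.1 K.
ΔT = T_surf − T_eq = 395 − 335.1.

ΔT ≈ 59.9 K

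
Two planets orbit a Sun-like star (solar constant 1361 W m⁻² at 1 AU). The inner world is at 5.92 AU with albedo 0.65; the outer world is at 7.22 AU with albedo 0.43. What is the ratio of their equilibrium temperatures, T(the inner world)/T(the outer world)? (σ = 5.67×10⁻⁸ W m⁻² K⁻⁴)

T_eq = [S₀(1−A)/(4σd²)]^(1/4), so T ∝ (1−A)^(1/4) / √d.
T₁ = [1361×0.35/(4×5.67×10⁻⁸×5.92²)]^(1/4) = 87.99 K.
T₂ = [1361×0.57/(4×5.67×10⁻⁸×7.22²)]^(1/4) = 90.00 K.

T₁/T₂ ≈ 0.978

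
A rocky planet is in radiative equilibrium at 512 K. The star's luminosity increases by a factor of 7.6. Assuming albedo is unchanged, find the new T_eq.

T_eq ≈ 850 K

T_eq ∝ L^(1/4) · d^(−1/2).
T′ = 512 × 7.6^(1/4) = 850 K.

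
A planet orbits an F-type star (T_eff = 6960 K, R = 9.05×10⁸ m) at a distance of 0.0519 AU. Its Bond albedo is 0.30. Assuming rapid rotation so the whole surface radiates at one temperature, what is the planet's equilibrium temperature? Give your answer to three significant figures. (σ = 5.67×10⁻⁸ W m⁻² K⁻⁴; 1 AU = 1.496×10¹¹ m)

d = 0.0519 AU = 7.76×10⁹ m.
L = 4πR_⋆²σT_⋆⁴ = 4π(9.05×10⁸)² × 5.67×10⁻⁸ × (6960)⁴ = 1.37×10²⁷ W.
S = L/(4πd²) = 1.81×10⁶ W m⁻².
Energy balance: absorbed = emitted ⇒ πR²·S(1−A) = 4πR²·σT_eq⁴, so T_eq⁴ = S(1−A)/(4σ).
T_eq = [1.81×10⁶ × 0.70 / (4 × 5.67×10⁻⁸)]^(1/4) = (5.58×10¹²)^(1/4) = 1540 K.

T_eq ≈ 1540 K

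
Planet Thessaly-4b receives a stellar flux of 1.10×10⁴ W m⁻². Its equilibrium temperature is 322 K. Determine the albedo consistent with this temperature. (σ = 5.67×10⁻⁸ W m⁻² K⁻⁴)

A ≈ 0.78

From T_eq⁴ = S(1−A)/(4σ): 1−A = 4σT_eq⁴/S.
1−A = 4 × 5.67×10⁻⁸ × (322)⁴ / 1.10×10⁴ = 0.222.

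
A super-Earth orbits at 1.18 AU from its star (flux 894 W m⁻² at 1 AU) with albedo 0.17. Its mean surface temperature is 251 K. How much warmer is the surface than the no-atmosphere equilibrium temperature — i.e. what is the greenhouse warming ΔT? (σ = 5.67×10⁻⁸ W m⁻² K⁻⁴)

S = 894/1.18² = 642.1 W m⁻².
T_eq = [S(1−A)/(4σ)]^(1/4) = [642.1×0.83/(4×5.67×10⁻⁸)]^(1/4) = 220.2 K.
ΔT = T_surf − T_eq = 251 − 220.2.

ΔT ≈ 30.8 K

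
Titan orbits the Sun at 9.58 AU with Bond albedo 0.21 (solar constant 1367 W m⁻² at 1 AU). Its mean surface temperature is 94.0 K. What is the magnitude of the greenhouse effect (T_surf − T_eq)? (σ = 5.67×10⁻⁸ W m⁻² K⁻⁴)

S = 1367/9.58² = 14.89 W m⁻².
T_eq = [S(1−A)/(4σ)]^(1/4) = [14.89×0.79/(4×5.67×10⁻⁸)]^(1/4) = 84.9 K.
ΔT = T_surf − T_eq = 94 − 84.9.

ΔT ≈ 9.1 K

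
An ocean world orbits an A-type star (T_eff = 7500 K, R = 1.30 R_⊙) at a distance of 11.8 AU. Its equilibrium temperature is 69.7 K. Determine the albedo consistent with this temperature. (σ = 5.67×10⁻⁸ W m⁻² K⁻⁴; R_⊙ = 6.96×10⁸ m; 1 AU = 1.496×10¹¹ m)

R_⋆ = 1.30 × 6.96×10⁸ = 9.05×10⁸ m.
d = 11.8 AU = 1.77×10¹² m.
L = 4πR_⋆²σT_⋆⁴ = 4π(9.05×10⁸)² × 5.67×10⁻⁸ × (7500)⁴ = 1.85×10²⁷ W.
S = L/(4πd²) = 47.1 W m⁻².
From T_eq⁴ = S(1−A)/(4σ): 1−A = 4σT_eq⁴/S.
1−A = 4 × 5.67×10⁻⁸ × (69.7)⁴ / 47.1 = 0.114.

A ≈ 0.89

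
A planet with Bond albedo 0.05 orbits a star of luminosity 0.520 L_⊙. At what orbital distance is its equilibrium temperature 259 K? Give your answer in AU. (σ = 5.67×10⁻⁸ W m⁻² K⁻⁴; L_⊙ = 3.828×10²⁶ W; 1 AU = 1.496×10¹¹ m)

d ≈ 0.812 AU

L = 0.520 × 3.828×10²⁶ = 1.99×10²⁶ W.
From T_eq⁴ = L(1−A)/(16πσd²): d = √[L(1−A)/(16πσT_eq⁴)].
d = √[1.99×10²⁶ × 0.95 / (16π × 5.67×10⁻⁸ × (259)⁴)] = 1.21×10¹¹ m = 0.812 AU.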